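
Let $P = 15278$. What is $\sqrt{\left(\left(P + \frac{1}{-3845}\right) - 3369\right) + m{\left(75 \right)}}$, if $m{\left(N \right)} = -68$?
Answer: $\frac{14 \sqrt{893151205}}{3845} \approx 108.82$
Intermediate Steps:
$\sqrt{\left(\left(P + \frac{1}{-3845}\right) - 3369\right) + m{\left(75 \right)}} = \sqrt{\left(\left(15278 + \frac{1}{-3845}\right) - 3369\right) - 68} = \sqrt{\left(\left(15278 - \frac{1}{3845}\right) - 3369\right) - 68} = \sqrt{\left(\frac{58743909}{3845} - 3369\right) - 68} = \sqrt{\frac{45790104}{3845} - 68} = \sqrt{\frac{45528644}{3845}} = \frac{14 \sqrt{893151205}}{3845}$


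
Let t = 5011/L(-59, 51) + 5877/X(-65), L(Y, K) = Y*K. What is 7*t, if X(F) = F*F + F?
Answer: -22133069/12517440 ≈ -1.7682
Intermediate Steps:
L(Y, K) = K*Y
X(F) = F + F² (X(F) = F² + F = F + F²)
t = -3161867/12517440 (t = 5011/((51*(-59))) + 5877/((-65*(1 - 65))) = 5011/(-3009) + 5877/((-65*(-64))) = 5011*(-1/3009) + 5877/4160 = -5011/3009 + 5877*(1/4160) = -5011/3009 + 5877/4160 = -3161867/12517440 ≈ -0.25260)
7*t = 7*(-3161867/12517440) = -22133069/12517440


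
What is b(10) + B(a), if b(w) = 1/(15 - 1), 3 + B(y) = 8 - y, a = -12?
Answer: 239/14 ≈ 17.071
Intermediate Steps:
B(y) = 5 - y (B(y) = -3 + (8 - y) = 5 - y)
b(w) = 1/14
b(10) + B(a) = 1/14 + (5 - 1*(-12)) = 1/14 + (5 + 12) = 1/14 + 17 = 239/14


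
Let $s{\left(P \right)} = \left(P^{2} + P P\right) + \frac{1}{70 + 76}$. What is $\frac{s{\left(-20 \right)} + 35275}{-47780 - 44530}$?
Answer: $- \frac{5266951}{13477260} \approx -0.3908$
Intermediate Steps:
$s{\left(P \right)} = \frac{1}{146} + 2 P^{2}$ ($s{\left(P \right)} = \left(P^{2} + P^{2}\right) + \frac{1}{146} = 2 P^{2} + \frac{1}{146} = \frac{1}{146} + 2 P^{2}$)
$\frac{s{\left(-20 \right)} + 35275}{-47780 - 44530} = \frac{\left(\frac{1}{146} + 2 \left(-20\right)^{2}\right) + 35275}{-47780 - 44530} = \frac{\left(\frac{1}{146} + 2 \cdot 400\right) + 35275}{-92310} = \left(\left(\frac{1}{146} + 800\right) + 35275\right) \left(- \frac{1}{92310}\right) = \left(\frac{116801}{146} + 35275\right) \left(- \frac{1}{92310}\right) = \frac{5266951}{146} \left(- \frac{1}{92310}\right) = - \frac{5266951}{13477260}$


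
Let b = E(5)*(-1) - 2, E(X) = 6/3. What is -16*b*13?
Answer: 832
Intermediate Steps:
E(X) = 2 (E(X) = 6*(1/3) = 2)
b = -4 (b = 2*(-1) - 2 = -2 - 2 = -4)
-16*b*13 = -16*(-4)*13 = 64*13 = 832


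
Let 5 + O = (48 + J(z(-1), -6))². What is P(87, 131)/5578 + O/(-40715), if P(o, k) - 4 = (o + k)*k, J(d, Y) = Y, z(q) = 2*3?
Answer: 576545064/113554135 ≈ 5.0773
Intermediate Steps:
z(q) = 6
O = 1759 (O = -5 + (48 - 6)² = -5 + 42² = -5 + 1764 = 1759)
P(o, k) = 4 + k*(k + o) (P(o, k) = 4 + (o + k)*k = 4 + (k + o)*k = 4 + k*(k + o))
P(87, 131)/5578 + O/(-40715) = (4 + 131² + 131*87)/5578 + 1759/(-40715) = (4 + 17161 + 11397)*(1/5578) + 1759*(-1/40715) = 28562*(1/5578) - 1759/40715 = 14281/2789 - 1759/40715 = 576545064/113554135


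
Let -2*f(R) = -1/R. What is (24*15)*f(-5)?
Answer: -36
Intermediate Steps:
f(R) = 1/(2*R) (f(R) = -(-1)/(2*R) = 1/(2*R))
(24*15)*f(-5) = (24*15)*((1/2)/(-5)) = 360*((1/2)*(-1/5)) = 360*(-1/10) = -36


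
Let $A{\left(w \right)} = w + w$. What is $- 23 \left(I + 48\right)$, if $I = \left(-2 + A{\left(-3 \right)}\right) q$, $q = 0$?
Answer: $-1104$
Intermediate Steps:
$A{\left(w \right)} = 2 w$
$I = 0$ ($I = \left(-2 + 2 \left(-3\right)\right) 0 = \left(-2 - 6\right) 0 = \left(-8\right) 0 = 0$)
$- 23 \left(I + 48\right) = - 23 \left(0 + 48\right) = \left(-23\right) 48 = -1104$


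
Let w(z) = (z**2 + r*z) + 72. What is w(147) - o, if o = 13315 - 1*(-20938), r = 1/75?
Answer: -314251/25 ≈ -12570.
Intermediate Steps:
r = 1/75 ≈ 0.013333
w(z) = 72 + z**2 + z/75 (w(z) = (z**2 + z/75) + 72 = 72 + z**2 + z/75)
o = 34253 (o = 13315 + 20938 = 34253)
w(147) - o = (72 + 147**2 + (1/75)*147) - 1*34253 = (72 + 21609 + 49/25) - 34253 = 542074/25 - 34253 = -314251/25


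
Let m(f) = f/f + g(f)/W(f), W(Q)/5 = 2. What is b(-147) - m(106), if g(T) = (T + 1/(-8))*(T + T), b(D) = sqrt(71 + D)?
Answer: -44911/20 + 2*I*sqrt(19) ≈ -2245.6 + 8.7178*I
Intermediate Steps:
W(Q) = 10 (W(Q) = 5*2 = 10)
g(T) = 2*T*(-1/8 + T) (g(T) = (T + 1*(-1/8))*(2*T) = (T - 1/8)*(2*T) = (-1/8 + T)*(2*T) = 2*T*(-1/8 + T))
m(f) = 1 + f*(-1 + 8*f)/40 (m(f) = f/f + (f*(-1 + 8*f)/4)/10 = 1 + (f*(-1 + 8*f)/4)*(1/10) = 1 + f*(-1 + 8*f)/40)
b(-147) - m(106) = sqrt(71 - 147) - (1 + (1/40)*106*(-1 + 8*106)) = sqrt(-76) - (1 + (1/40)*106*(-1 + 848)) = 2*I*sqrt(19) - (1 + (1/40)*106*847) = 2*I*sqrt(19) - (1 + 44891/20) = 2*I*sqrt(19) - 1*44911/20 = 2*I*sqrt(19) - 44911/20 = -44911/20 + 2*I*sqrt(19)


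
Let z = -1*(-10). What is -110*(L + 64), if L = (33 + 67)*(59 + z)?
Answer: -766040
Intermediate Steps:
z = 10
L = 6900 (L = (33 + 67)*(59 + 10) = 100*69 = 6900)
-110*(L + 64) = -110*(6900 + 64) = -110*6964 = -766040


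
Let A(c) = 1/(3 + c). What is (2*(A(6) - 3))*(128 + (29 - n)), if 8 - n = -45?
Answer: -5408/9 ≈ -600.89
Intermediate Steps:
n = 53 (n = 8 - 1*(-45) = 8 + 45 = 53)
(2*(A(6) - 3))*(128 + (29 - n)) = (2*(1/(3 + 6) - 3))*(128 + (29 - 1*53)) = (2*(1/9 - 3))*(128 + (29 - 53)) = (2*(⅑ - 3))*(128 - 24) = (2*(-26/9))*104 = -52/9*104 = -5408/9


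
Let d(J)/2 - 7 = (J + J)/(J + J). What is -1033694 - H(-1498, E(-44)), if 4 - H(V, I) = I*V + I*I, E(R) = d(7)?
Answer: -1057410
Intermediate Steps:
d(J) = 16 (d(J) = 14 + 2*((J + J)/(J + J)) = 14 + 2*((2*J)/((2*J))) = 14 + 2*((2*J)*(1/(2*J))) = 14 + 2*1 = 14 + 2 = 16)
E(R) = 16
H(V, I) = 4 - I² - I*V (H(V, I) = 4 - (I*V + I*I) = 4 - (I*V + I²) = 4 - (I² + I*V) = 4 + (-I² - I*V) = 4 - I² - I*V)
-1033694 - H(-1498, E(-44)) = -1033694 - (4 - 1*16² - 1*16*(-1498)) = -1033694 - (4 - 1*256 + 23968) = -1033694 - (4 - 256 + 23968) = -1033694 - 1*23716 = -1033694 - 23716 = -1057410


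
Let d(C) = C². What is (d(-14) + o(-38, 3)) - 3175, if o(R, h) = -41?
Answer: -3020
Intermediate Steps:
(d(-14) + o(-38, 3)) - 3175 = ((-14)² - 41) - 3175 = (196 - 41) - 3175 = 155 - 3175 = -3020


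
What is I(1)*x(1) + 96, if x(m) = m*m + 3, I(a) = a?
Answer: 100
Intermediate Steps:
x(m) = 3 + m² (x(m) = m² + 3 = 3 + m²)
I(1)*x(1) + 96 = 1*(3 + 1²) + 96 = 1*(3 + 1) + 96 = 1*4 + 96 = 4 + 96 = 100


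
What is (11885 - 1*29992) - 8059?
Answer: -26166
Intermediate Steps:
(11885 - 1*29992) - 8059 = (11885 - 29992) - 8059 = -18107 - 8059 = -26166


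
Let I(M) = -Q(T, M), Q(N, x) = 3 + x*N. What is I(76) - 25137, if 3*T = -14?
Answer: -74356/3 ≈ -24785.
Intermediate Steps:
T = -14/3 (T = (⅓)*(-14) = -14/3 ≈ -4.6667)
Q(N, x) = 3 + N*x
I(M) = -3 + 14*M/3 (I(M) = -(3 - 14*M/3) = -3 + 14*M/3)
I(76) - 25137 = (-3 + (14/3)*76) - 25137 = (-3 + 1064/3) - 25137 = 1055/3 - 25137 = -74356/3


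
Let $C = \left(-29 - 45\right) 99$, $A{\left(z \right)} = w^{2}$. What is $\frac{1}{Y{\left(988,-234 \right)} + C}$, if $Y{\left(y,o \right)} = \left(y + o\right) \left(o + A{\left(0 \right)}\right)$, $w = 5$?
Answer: $- \frac{1}{164912} \approx -6.0638 \cdot 10^{-6}$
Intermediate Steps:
$A{\left(z \right)} = 25$ ($A{\left(z \right)} = 5^{2} = 25$)
$Y{\left(y,o \right)} = \left(25 + o\right) \left(o + y\right)$ ($Y{\left(y,o \right)} = \left(y + o\right) \left(o + 25\right) = \left(o + y\right) \left(25 + o\right) = \left(25 + o\right) \left(o + y\right)$)
$C = -7326$ ($C = \left(-74\right) 99 = -7326$)
$\frac{1}{Y{\left(988,-234 \right)} + C} = \frac{1}{\left(\left(-234\right)^{2} + 25 \left(-234\right) + 25 \cdot 988 - 231192\right) - 7326} = \frac{1}{\left(54756 - 5850 + 24700 - 231192\right) - 7326} = \frac{1}{-157586 - 7326} = \frac{1}{-164912} = - \frac{1}{164912}$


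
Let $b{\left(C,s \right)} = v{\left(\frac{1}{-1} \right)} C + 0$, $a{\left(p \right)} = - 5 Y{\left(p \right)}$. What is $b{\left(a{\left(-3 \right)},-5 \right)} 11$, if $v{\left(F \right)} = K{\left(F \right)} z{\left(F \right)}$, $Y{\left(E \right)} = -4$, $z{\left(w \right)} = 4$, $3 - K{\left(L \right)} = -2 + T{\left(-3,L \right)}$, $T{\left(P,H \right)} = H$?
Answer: $5280$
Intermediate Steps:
$K{\left(L \right)} = 5 - L$ ($K{\left(L \right)} = 3 - \left(-2 + L\right) = 5 - L$)
$a{\left(p \right)} = 20$ ($a{\left(p \right)} = \left(-5\right) \left(-4\right) = 20$)
$v{\left(F \right)} = 20 - 4 F$ ($v{\left(F \right)} = \left(5 - F\right) 4 = 20 - 4 F$)
$b{\left(C,s \right)} = 24 C$ ($b{\left(C,s \right)} = \left(20 - \frac{4}{-1}\right) C + 0 = \left(20 - -4\right) C + 0 = \left(20 + 4\right) C + 0 = 24 C + 0 = 24 C$)
$b{\left(a{\left(-3 \right)},-5 \right)} 11 = 24 \cdot 20 \cdot 11 = 480 \cdot 11 = 5280$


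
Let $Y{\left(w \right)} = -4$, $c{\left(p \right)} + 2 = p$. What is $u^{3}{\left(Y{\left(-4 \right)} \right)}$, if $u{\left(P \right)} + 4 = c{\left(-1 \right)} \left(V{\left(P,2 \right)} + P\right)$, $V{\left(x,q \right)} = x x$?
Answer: $-64000$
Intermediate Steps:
$V{\left(x,q \right)} = x^{2}$
$c{\left(p \right)} = -2 + p$
$u{\left(P \right)} = -4 - 3 P - 3 P^{2}$ ($u{\left(P \right)} = -4 + \left(-2 - 1\right) \left(P^{2} + P\right) = -4 - 3 \left(P + P^{2}\right) = -4 - \left(3 P + 3 P^{2}\right) = -4 - 3 P - 3 P^{2}$)
$u^{3}{\left(Y{\left(-4 \right)} \right)} = \left(-4 - -12 - 3 \left(-4\right)^{2}\right)^{3} = \left(-4 + 12 - 48\right)^{3} = \left(-40\right)^{3} = -64000$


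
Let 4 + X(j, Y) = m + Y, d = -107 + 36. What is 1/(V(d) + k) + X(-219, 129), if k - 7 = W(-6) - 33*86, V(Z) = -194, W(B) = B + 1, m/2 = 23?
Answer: 518129/3030 ≈ 171.00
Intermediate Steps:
d = -71
m = 46 (m = 2*23 = 46)
W(B) = 1 + B
k = -2836 (k = 7 + ((1 - 6) - 33*86) = 7 + (-5 - 2838) = 7 - 2843 = -2836)
X(j, Y) = 42 + Y (X(j, Y) = -4 + (46 + Y) = 42 + Y)
1/(V(d) + k) + X(-219, 129) = 1/(-194 - 2836) + (42 + 129) = 1/(-3030) + 171 = -1/3030 + 171 = 518129/3030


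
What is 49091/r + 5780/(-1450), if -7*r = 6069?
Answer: -7619321/125715 ≈ -60.608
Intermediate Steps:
r = -867 (r = -⅐*6069 = -867)
49091/r + 5780/(-1450) = 49091/(-867) + 5780/(-1450) = 49091*(-1/867) + 5780*(-1/1450) = -49091/867 - 578/145 = -7619321/125715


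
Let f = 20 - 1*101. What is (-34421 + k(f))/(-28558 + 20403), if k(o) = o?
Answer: 34502/8155 ≈ 4.2308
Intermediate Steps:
f = -81 (f = 20 - 101 = -81)
(-34421 + k(f))/(-28558 + 20403) = (-34421 - 81)/(-28558 + 20403) = -34502/(-8155) = -34502*(-1/8155) = 34502/8155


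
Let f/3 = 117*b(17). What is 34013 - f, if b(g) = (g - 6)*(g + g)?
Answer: -97261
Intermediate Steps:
b(g) = 2*g*(-6 + g) (b(g) = (-6 + g)*(2*g) = 2*g*(-6 + g))
f = 131274 (f = 3*(117*(2*17*(-6 + 17))) = 3*(117*(2*17*11)) = 3*(117*374) = 3*43758 = 131274)
34013 - f = 34013 - 1*131274 = 34013 - 131274 = -97261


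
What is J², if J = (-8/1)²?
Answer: 4096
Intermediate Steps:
J = 64 (J = (-8*1)² = (-8)² = 64)
J² = 64² = 4096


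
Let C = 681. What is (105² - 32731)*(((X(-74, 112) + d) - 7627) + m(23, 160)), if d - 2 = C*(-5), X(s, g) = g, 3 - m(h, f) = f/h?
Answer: 5452655730/23 ≈ 2.3707e+8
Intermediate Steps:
m(h, f) = 3 - f/h
d = -3403 (d = 2 + 681*(-5) = 2 - 3405 = -3403)
(105² - 32731)*(((X(-74, 112) + d) - 7627) + m(23, 160)) = (105² - 32731)*(((112 - 3403) - 7627) + (3 - 1*160/23)) = (11025 - 32731)*((-3291 - 7627) + (3 - 1*160*1/23)) = -21706*(-10918 + (3 - 160/23)) = -21706*(-10918 - 91/23) = -21706*(-251205/23) = 5452655730/23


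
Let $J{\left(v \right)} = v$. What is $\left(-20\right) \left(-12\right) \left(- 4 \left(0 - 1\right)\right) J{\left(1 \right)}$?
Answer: $960$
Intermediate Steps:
$\left(-20\right) \left(-12\right) \left(- 4 \left(0 - 1\right)\right) J{\left(1 \right)} = \left(-20\right) \left(-12\right) \left(- 4 \left(0 - 1\right)\right) 1 = 240 \left(\left(-4\right) \left(-1\right)\right) 1 = 240 \cdot 4 \cdot 1 = 960 \cdot 1 = 960$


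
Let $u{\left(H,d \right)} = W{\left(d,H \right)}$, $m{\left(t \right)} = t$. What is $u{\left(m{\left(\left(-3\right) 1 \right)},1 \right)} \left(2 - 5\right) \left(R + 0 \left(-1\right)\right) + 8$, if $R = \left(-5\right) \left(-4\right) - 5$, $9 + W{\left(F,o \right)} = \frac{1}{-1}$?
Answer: $458$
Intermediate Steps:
$W{\left(F,o \right)} = -10$ ($W{\left(F,o \right)} = -9 + \frac{1}{-1} = -9 - 1 = -10$)
$R = 15$ ($R = 20 - 5 = 15$)
$u{\left(H,d \right)} = -10$
$u{\left(m{\left(\left(-3\right) 1 \right)},1 \right)} \left(2 - 5\right) \left(R + 0 \left(-1\right)\right) + 8 = - 10 \left(2 - 5\right) \left(15 + 0 \left(-1\right)\right) + 8 = - 10 \left(- 3 \left(15 + 0\right)\right) + 8 = - 10 \left(\left(-3\right) 15\right) + 8 = \left(-10\right) \left(-45\right) + 8 = 450 + 8 = 458$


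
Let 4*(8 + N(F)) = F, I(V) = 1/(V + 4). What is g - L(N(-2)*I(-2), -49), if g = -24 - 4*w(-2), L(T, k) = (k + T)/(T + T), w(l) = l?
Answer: -757/34 ≈ -22.265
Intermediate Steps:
I(V) = 1/(4 + V)
N(F) = -8 + F/4
L(T, k) = (T + k)/(2*T) (L(T, k) = (T + k)/((2*T)) = (T + k)*(1/(2*T)) = (T + k)/(2*T))
g = -16 (g = -24 - 4*(-2) = -24 + 8 = -16)
g - L(N(-2)*I(-2), -49) = -16 - ((-8 + (¼)*(-2))/(4 - 2) - 49)/(2*((-8 + (¼)*(-2))/(4 - 2))) = -16 - ((-8 - ½)/2 - 49)/(2*((-8 - ½)/2)) = -16 - (-17/2*½ - 49)/(2*((-17/2*½))) = -16 - (-17/4 - 49)/(2*(-17/4)) = -16 - (-4)*(-213)/(2*17*4) = -16 - 1*213/34 = -16 - 213/34 = -757/34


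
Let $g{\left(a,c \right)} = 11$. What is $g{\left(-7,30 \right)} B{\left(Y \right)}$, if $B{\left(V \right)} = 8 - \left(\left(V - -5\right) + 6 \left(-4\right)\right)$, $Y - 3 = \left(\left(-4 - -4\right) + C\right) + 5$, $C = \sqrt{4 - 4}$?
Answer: $209$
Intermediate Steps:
$C = 0$ ($C = \sqrt{0} = 0$)
$Y = 8$ ($Y = 3 + \left(\left(\left(-4 - -4\right) + 0\right) + 5\right) = 3 + \left(\left(\left(-4 + 4\right) + 0\right) + 5\right) = 3 + \left(\left(0 + 0\right) + 5\right) = 3 + \left(0 + 5\right) = 3 + 5 = 8$)
$B{\left(V \right)} = 27 - V$ ($B{\left(V \right)} = 8 - \left(\left(V + 5\right) - 24\right) = 8 - \left(\left(5 + V\right) - 24\right) = 8 - \left(-19 + V\right) = 27 - V$)
$g{\left(-7,30 \right)} B{\left(Y \right)} = 11 \left(27 - 8\right) = 11 \cdot 19 = 209$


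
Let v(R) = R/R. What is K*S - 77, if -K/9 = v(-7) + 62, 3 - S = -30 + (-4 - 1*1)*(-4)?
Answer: -7448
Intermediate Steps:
v(R) = 1
S = 13 (S = 3 - (-30 + (-4 - 1*1)*(-4)) = 3 - (-30 + (-4 - 1)*(-4)) = 3 - (-30 - 5*(-4)) = 3 - (-30 + 20) = 3 - 1*(-10) = 3 + 10 = 13)
K = -567 (K = -9*(1 + 62) = -9*63 = -567)
K*S - 77 = -567*13 - 77 = -7371 - 77 = -7448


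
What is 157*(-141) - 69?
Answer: -22206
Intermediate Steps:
157*(-141) - 69 = -22137 - 69 = -22206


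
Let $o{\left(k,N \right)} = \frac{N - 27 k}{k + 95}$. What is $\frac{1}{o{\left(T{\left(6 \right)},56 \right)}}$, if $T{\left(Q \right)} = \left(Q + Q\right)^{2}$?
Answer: $- \frac{239}{3832} \approx -0.06237$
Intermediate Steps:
$T{\left(Q \right)} = 4 Q^{2}$ ($T{\left(Q \right)} = \left(2 Q\right)^{2} = 4 Q^{2}$)
$o{\left(k,N \right)} = \frac{N - 27 k}{95 + k}$
$\frac{1}{o{\left(T{\left(6 \right)},56 \right)}} = \frac{1}{\frac{1}{95 + 4 \cdot 6^{2}} \left(56 - 27 \cdot 4 \cdot 6^{2}\right)} = \frac{1}{\frac{1}{95 + 4 \cdot 36} \left(56 - 27 \cdot 4 \cdot 36\right)} = \frac{1}{\frac{1}{95 + 144} \left(56 - 3888\right)} = \frac{1}{\frac{1}{239} \left(56 - 3888\right)} = \frac{1}{\frac{1}{239} \left(-3832\right)} = \frac{1}{- \frac{3832}{239}} = - \frac{239}{3832}$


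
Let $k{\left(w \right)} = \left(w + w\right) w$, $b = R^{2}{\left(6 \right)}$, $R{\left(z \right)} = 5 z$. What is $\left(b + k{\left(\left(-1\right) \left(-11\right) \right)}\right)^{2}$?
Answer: $1304164$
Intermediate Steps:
$b = 900$ ($b = \left(5 \cdot 6\right)^{2} = 30^{2} = 900$)
$k{\left(w \right)} = 2 w^{2}$ ($k{\left(w \right)} = 2 w w = 2 w^{2}$)
$\left(b + k{\left(\left(-1\right) \left(-11\right) \right)}\right)^{2} = \left(900 + 2 \left(\left(-1\right) \left(-11\right)\right)^{2}\right)^{2} = \left(900 + 2 \cdot 11^{2}\right)^{2} = \left(900 + 2 \cdot 121\right)^{2} = \left(900 + 242\right)^{2} = 1142^{2} = 1304164$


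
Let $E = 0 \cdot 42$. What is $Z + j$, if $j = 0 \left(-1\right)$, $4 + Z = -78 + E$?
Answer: $-82$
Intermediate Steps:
$E = 0$
$Z = -82$ ($Z = -4 + \left(-78 + 0\right) = -4 - 78 = -82$)
$j = 0$
$Z + j = -82 + 0 = -82$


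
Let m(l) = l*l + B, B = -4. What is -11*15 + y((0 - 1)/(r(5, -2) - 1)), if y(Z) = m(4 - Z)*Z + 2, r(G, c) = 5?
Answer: -10657/64 ≈ -166.52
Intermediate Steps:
m(l) = -4 + l² (m(l) = l*l - 4 = l² - 4 = -4 + l²)
y(Z) = 2 + Z*(-4 + (4 - Z)²) (y(Z) = (-4 + (4 - Z)²)*Z + 2 = Z*(-4 + (4 - Z)²) + 2 = 2 + Z*(-4 + (4 - Z)²))
-11*15 + y((0 - 1)/(r(5, -2) - 1)) = -11*15 + (2 + ((0 - 1)/(5 - 1))*(-4 + (-4 + (0 - 1)/(5 - 1))²)) = -165 + (2 + (-1/4)*(-4 + (-4 - 1/4)²)) = -165 + (2 + (-1*¼)*(-4 + (-4 - 1*¼)²)) = -165 + (2 - (-4 + (-4 - ¼)²)/4) = -165 + (2 - (-4 + (-17/4)²)/4) = -165 + (2 - (-4 + 289/16)/4) = -165 + (2 - ¼*225/16) = -165 + (2 - 225/64) = -165 - 97/64 = -10657/64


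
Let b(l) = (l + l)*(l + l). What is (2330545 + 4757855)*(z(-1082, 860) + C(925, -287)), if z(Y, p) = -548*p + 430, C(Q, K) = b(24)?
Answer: -3321241466400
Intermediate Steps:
b(l) = 4*l² (b(l) = (2*l)*(2*l) = 4*l²)
C(Q, K) = 2304 (C(Q, K) = 4*24² = 4*576 = 2304)
z(Y, p) = 430 - 548*p
(2330545 + 4757855)*(z(-1082, 860) + C(925, -287)) = (2330545 + 4757855)*((430 - 548*860) + 2304) = 7088400*((430 - 471280) + 2304) = 7088400*(-470850 + 2304) = 7088400*(-468546) = -3321241466400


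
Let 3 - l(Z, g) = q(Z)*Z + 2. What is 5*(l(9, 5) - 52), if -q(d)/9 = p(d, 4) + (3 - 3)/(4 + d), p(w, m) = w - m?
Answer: 1770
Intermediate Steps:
q(d) = 36 - 9*d (q(d) = -9*((d - 1*4) + (3 - 3)/(4 + d)) = -9*((d - 4) + 0/(4 + d)) = -9*((-4 + d) + 0) = -9*(-4 + d) = 36 - 9*d)
l(Z, g) = 1 - Z*(36 - 9*Z) (l(Z, g) = 3 - ((36 - 9*Z)*Z + 2) = 3 - (Z*(36 - 9*Z) + 2) = 3 - (2 + Z*(36 - 9*Z)) = 3 + (-2 - Z*(36 - 9*Z)) = 1 - Z*(36 - 9*Z))
5*(l(9, 5) - 52) = 5*((1 + 9*9*(-4 + 9)) - 52) = 5*((1 + 9*9*5) - 52) = 5*((1 + 405) - 52) = 5*(406 - 52) = 5*354 = 1770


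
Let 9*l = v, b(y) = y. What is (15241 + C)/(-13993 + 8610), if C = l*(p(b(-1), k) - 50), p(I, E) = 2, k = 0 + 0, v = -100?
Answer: -47323/16149 ≈ -2.9304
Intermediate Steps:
k = 0
l = -100/9 (l = (⅑)*(-100) = -100/9 ≈ -11.111)
C = 1600/3 (C = -100*(2 - 50)/9 = -100/9*(-48) = 1600/3 ≈ 533.33)
(15241 + C)/(-13993 + 8610) = (15241 + 1600/3)/(-13993 + 8610) = (47323/3)/(-5383) = (47323/3)*(-1/5383) = -47323/16149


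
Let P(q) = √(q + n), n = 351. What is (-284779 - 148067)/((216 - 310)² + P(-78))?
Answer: -3824627256/78074623 + 432846*√273/78074623 ≈ -48.895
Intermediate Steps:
P(q) = √(351 + q) (P(q) = √(q + 351) = √(351 + q))
(-284779 - 148067)/((216 - 310)² + P(-78)) = (-284779 - 148067)/((216 - 310)² + √(351 - 78)) = -432846/((-94)² + √273) = -432846/(8836 + √273)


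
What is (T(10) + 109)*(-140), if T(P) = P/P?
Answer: -15400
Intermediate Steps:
T(P) = 1
(T(10) + 109)*(-140) = (1 + 109)*(-140) = 110*(-140) = -15400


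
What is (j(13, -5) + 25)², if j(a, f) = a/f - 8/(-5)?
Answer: 576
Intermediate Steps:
j(a, f) = 8/5 + a/f (j(a, f) = a/f - 8*(-⅕) = a/f + 8/5 = 8/5 + a/f)
(j(13, -5) + 25)² = ((8/5 + 13/(-5)) + 25)² = ((8/5 + 13*(-⅕)) + 25)² = ((8/5 - 13/5) + 25)² = (-1 + 25)² = 24² = 576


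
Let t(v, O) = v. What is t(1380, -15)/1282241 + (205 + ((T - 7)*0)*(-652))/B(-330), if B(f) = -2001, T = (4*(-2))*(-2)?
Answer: -260098025/2565764241 ≈ -0.10137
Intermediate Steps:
T = 16 (T = -8*(-2) = 16)
t(1380, -15)/1282241 + (205 + ((T - 7)*0)*(-652))/B(-330) = 1380/1282241 + (205 + ((16 - 7)*0)*(-652))/(-2001) = 1380*(1/1282241) + (205 + (9*0)*(-652))*(-1/2001) = 1380/1282241 + (205 + 0*(-652))*(-1/2001) = 1380/1282241 + (205 + 0)*(-1/2001) = 1380/1282241 + 205*(-1/2001) = 1380/1282241 - 205/2001 = -260098025/2565764241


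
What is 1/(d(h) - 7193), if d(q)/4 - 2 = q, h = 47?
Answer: -1/6997 ≈ -0.00014292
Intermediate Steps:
d(q) = 8 + 4*q
1/(d(h) - 7193) = 1/((8 + 4*47) - 7193) = 1/((8 + 188) - 7193) = 1/(196 - 7193) = 1/(-6997) = -1/6997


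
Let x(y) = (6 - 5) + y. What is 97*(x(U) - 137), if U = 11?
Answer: -12125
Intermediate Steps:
x(y) = 1 + y
97*(x(U) - 137) = 97*((1 + 11) - 137) = 97*(12 - 137) = 97*(-125) = -12125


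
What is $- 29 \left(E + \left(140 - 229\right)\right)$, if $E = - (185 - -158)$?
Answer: $12528$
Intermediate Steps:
$E = -343$ ($E = - (185 + 158) = \left(-1\right) 343 = -343$)
$- 29 \left(E + \left(140 - 229\right)\right) = - 29 \left(-343 + \left(140 - 229\right)\right) = - 29 \left(-343 - 89\right) = \left(-29\right) \left(-432\right) = 12528$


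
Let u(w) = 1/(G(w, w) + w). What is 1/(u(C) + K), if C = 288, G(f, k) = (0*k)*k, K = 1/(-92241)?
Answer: 2951712/10217 ≈ 288.90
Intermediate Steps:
K = -1/92241 ≈ -1.0841e-5
G(f, k) = 0 (G(f, k) = 0*k = 0)
u(w) = 1/w (u(w) = 1/(0 + w) = 1/w)
1/(u(C) + K) = 1/(1/288 - 1/92241) = 1/(10217/2951712) = 2951712/10217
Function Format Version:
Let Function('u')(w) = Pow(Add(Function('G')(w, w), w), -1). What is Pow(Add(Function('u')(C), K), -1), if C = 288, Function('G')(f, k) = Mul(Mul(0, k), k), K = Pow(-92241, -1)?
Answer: Rational(2951712, 10217) ≈ 288.90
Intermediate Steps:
K = Rational(-1, 92241) ≈ -1.0841e-5
Function('G')(f, k) = 0 (Function('G')(f, k) = Mul(0, k) = 0)
Function('u')(w) = Pow(w, -1) (Function('u')(w) = Pow(Add(0, w), -1) = Pow(w, -1))
Pow(Add(Function('u')(C), K), -1) = Pow(Add(Pow(288, -1), Rational(-1, 92241)), -1) = Pow(Add(Rational(1, 288), Rational(-1, 92241)), -1) = Pow(Rational(10217, 2951712), -1) = Rational(2951712, 10217)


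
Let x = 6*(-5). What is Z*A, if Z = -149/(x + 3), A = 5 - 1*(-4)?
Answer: 149/3 ≈ 49.667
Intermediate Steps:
x = -30
A = 9 (A = 5 + 4 = 9)
Z = 149/27 (Z = -149/(-30 + 3) = -149/(-27) = -149*(-1/27) = 149/27 ≈ 5.5185)
Z*A = (149/27)*9 = 149/3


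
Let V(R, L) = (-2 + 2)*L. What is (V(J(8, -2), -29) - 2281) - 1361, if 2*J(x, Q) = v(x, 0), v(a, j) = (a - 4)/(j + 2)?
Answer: -3642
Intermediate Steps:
v(a, j) = (-4 + a)/(2 + j)
J(x, Q) = -1 + x/4 (J(x, Q) = ((-4 + x)/(2 + 0))/2 = ((-4 + x)/2)/2 = (-2 + x/2)/2 = -1 + x/4)
V(R, L) = 0 (V(R, L) = 0*L = 0)
(V(J(8, -2), -29) - 2281) - 1361 = (0 - 2281) - 1361 = -2281 - 1361 = -3642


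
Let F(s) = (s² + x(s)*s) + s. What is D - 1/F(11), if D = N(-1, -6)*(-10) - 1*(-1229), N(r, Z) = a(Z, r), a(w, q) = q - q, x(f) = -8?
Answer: 54075/44 ≈ 1229.0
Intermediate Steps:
a(w, q) = 0
F(s) = s² - 7*s (F(s) = (s² - 8*s) + s = s² - 7*s)
N(r, Z) = 0
D = 1229 (D = 0*(-10) - 1*(-1229) = 0 + 1229 = 1229)
D - 1/F(11) = 1229 - 1/(11*(-7 + 11)) = 1229 - 1/(11*4) = 1229 - 1/44 = 54075/44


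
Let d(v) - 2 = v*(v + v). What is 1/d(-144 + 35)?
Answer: 1/23764 ≈ 4.2080e-5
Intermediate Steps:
d(v) = 2 + 2*v² (d(v) = 2 + v*(v + v) = 2 + v*(2*v) = 2 + 2*v²)
1/d(-144 + 35) = 1/(2 + 2*(-144 + 35)²) = 1/(2 + 2*(-109)²) = 1/(2 + 2*11881) = 1/(2 + 23762) = 1/23764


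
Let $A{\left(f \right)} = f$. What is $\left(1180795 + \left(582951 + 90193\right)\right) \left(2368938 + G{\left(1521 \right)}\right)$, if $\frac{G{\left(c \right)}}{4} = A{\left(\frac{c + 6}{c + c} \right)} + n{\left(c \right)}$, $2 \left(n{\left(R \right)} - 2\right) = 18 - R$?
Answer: $\frac{2223860265203522}{507} \approx 4.3863 \cdot 10^{12}$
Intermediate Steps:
$n{\left(R \right)} = 11 - \frac{R}{2}$ ($n{\left(R \right)} = 2 + \frac{18 - R}{2} = 2 - \left(-9 + \frac{R}{2}\right) = 11 - \frac{R}{2}$)
$G{\left(c \right)} = 44 - 2 c + \frac{2 \left(6 + c\right)}{c}$ ($G{\left(c \right)} = 4 \left(\frac{c + 6}{c + c} - \left(-11 + \frac{c}{2}\right)\right) = 4 \left(\frac{6 + c}{2 c} - \left(-11 + \frac{c}{2}\right)\right) = 4 \left(11 - \frac{c}{2} + \frac{6 + c}{2 c}\right) = 44 - 2 c + \frac{2 \left(6 + c\right)}{c}$)
$\left(1180795 + \left(582951 + 90193\right)\right) \left(2368938 + G{\left(1521 \right)}\right) = \left(1180795 + \left(582951 + 90193\right)\right) \left(2368938 + \left(46 - 3042 + \frac{12}{1521}\right)\right) = \left(1180795 + 673144\right) \left(2368938 + \left(46 - 3042 + 12 \cdot \frac{1}{1521}\right)\right) = 1853939 \left(2368938 + \left(46 - 3042 + \frac{4}{507}\right)\right) = 1853939 \left(2368938 - \frac{1518968}{507}\right) = 1853939 \cdot \frac{1199532598}{507} = \frac{2223860265203522}{507}$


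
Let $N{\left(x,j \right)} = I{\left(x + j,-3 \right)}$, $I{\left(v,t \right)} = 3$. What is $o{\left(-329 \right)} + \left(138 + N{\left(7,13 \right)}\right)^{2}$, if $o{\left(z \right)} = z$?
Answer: $19552$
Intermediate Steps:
$N{\left(x,j \right)} = 3$
$o{\left(-329 \right)} + \left(138 + N{\left(7,13 \right)}\right)^{2} = -329 + \left(138 + 3\right)^{2} = -329 + 141^{2} = -329 + 19881 = 19552$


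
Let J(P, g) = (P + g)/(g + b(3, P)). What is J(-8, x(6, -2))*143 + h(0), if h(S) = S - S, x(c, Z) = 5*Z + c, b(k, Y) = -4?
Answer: 429/2 ≈ 214.50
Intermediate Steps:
x(c, Z) = c + 5*Z
J(P, g) = (P + g)/(-4 + g) (J(P, g) = (P + g)/(g - 4) = (P + g)/(-4 + g))
h(S) = 0
J(-8, x(6, -2))*143 + h(0) = ((-8 + (6 + 5*(-2)))/(-4 + (6 + 5*(-2))))*143 + 0 = ((-8 + (6 - 10))/(-4 + (6 - 10)))*143 + 0 = ((-8 - 4)/(-4 - 4))*143 + 0 = (-12/(-8))*143 + 0 = -⅛*(-12)*143 + 0 = (3/2)*143 + 0 = 429/2 + 0 = 429/2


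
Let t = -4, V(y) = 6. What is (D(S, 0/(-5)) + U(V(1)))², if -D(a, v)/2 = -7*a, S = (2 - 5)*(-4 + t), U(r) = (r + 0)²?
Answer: 138384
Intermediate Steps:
U(r) = r²
S = 24 (S = (2 - 5)*(-4 - 4) = -3*(-8) = 24)
D(a, v) = 14*a (D(a, v) = -(-14)*a = 14*a)
(D(S, 0/(-5)) + U(V(1)))² = (14*24 + 6²)² = (336 + 36)² = 372² = 138384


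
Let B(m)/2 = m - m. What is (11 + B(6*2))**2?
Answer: 121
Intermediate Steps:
B(m) = 0 (B(m) = 2*(m - m) = 2*0 = 0)
(11 + B(6*2))**2 = (11 + 0)**2 = 11**2 = 121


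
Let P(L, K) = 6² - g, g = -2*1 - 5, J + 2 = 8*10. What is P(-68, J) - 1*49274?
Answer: -49231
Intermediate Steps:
J = 78 (J = -2 + 8*10 = -2 + 80 = 78)
g = -7 (g = -2 - 5 = -7)
P(L, K) = 43 (P(L, K) = 6² - 1*(-7) = 36 + 7 = 43)
P(-68, J) - 1*49274 = 43 - 1*49274 = 43 - 49274 = -49231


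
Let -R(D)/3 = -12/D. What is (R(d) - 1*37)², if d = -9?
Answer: 1681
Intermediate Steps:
R(D) = 36/D (R(D) = -(-36)/D = 36/D)
(R(d) - 1*37)² = (36/(-9) - 1*37)² = (36*(-⅑) - 37)² = (-4 - 37)² = (-41)² = 1681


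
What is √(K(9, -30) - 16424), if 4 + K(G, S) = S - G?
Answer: I*√16467 ≈ 128.32*I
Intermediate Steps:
K(G, S) = -4 + S - G (K(G, S) = -4 + (S - G) = -4 + S - G)
√(K(9, -30) - 16424) = √((-4 - 30 - 1*9) - 16424) = √((-4 - 30 - 9) - 16424) = √(-43 - 16424) = √(-16467) = I*√16467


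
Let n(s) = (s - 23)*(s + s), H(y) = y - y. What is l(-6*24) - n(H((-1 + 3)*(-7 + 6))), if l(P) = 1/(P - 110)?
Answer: -1/254 ≈ -0.0039370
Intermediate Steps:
l(P) = 1/(-110 + P)
H(y) = 0
n(s) = 2*s*(-23 + s) (n(s) = (-23 + s)*(2*s) = 2*s*(-23 + s))
l(-6*24) - n(H((-1 + 3)*(-7 + 6))) = 1/(-110 - 6*24) - 2*0*(-23 + 0) = 1/(-110 - 144) - 2*0*(-23) = 1/(-254) - 1*0 = -1/254 + 0 = -1/254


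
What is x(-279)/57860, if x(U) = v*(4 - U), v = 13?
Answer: 3679/57860 ≈ 0.063585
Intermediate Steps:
x(U) = 52 - 13*U (x(U) = 13*(4 - U) = 52 - 13*U)
x(-279)/57860 = (52 - 13*(-279))/57860 = (52 + 3627)*(1/57860) = 3679*(1/57860) = 3679/57860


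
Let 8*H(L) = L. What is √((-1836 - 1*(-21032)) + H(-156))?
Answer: √76706/2 ≈ 138.48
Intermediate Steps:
H(L) = L/8
√((-1836 - 1*(-21032)) + H(-156)) = √((-1836 - 1*(-21032)) + (⅛)*(-156)) = √((-1836 + 21032) - 39/2) = √(19196 - 39/2) = √(38353/2) = √76706/2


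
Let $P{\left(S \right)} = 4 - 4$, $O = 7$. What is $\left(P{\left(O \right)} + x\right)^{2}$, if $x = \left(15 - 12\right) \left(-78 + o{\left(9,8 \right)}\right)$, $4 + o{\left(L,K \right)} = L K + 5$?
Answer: $225$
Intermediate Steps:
$o{\left(L,K \right)} = 1 + K L$ ($o{\left(L,K \right)} = -4 + \left(L K + 5\right) = -4 + \left(K L + 5\right) = -4 + \left(5 + K L\right) = 1 + K L$)
$P{\left(S \right)} = 0$ ($P{\left(S \right)} = 4 - 4 = 0$)
$x = -15$ ($x = \left(15 - 12\right) \left(-78 + \left(1 + 8 \cdot 9\right)\right) = 3 \left(-78 + \left(1 + 72\right)\right) = 3 \left(-78 + 73\right) = 3 \left(-5\right) = -15$)
$\left(P{\left(O \right)} + x\right)^{2} = \left(0 - 15\right)^{2} = \left(-15\right)^{2} = 225$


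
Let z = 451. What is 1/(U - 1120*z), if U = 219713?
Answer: -1/285407 ≈ -3.5038e-6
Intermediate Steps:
1/(U - 1120*z) = 1/(219713 - 1120*451) = 1/(219713 - 505120) = 1/(-285407) = -1/285407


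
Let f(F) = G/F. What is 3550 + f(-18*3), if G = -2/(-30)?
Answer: 2875499/810 ≈ 3550.0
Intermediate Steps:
G = 1/15 (G = -2*(-1/30) = 1/15 ≈ 0.066667)
f(F) = 1/(15*F)
3550 + f(-18*3) = 3550 + 1/(15*((-18*3))) = 3550 + (1/15)/(-54) = 3550 + (1/15)*(-1/54) = 3550 - 1/810 = 2875499/810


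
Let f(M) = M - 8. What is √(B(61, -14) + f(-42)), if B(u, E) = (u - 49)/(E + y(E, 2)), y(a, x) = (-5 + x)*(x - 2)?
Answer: 2*I*√623/7 ≈ 7.1314*I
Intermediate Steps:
y(a, x) = (-5 + x)*(-2 + x)
B(u, E) = (-49 + u)/E (B(u, E) = (u - 49)/(E + (10 + 2² - 7*2)) = (-49 + u)/(E + (10 + 4 - 14)) = (-49 + u)/(E + 0) = (-49 + u)/E)
f(M) = -8 + M
√(B(61, -14) + f(-42)) = √((-49 + 61)/(-14) + (-8 - 42)) = √(-1/14*12 - 50) = √(-6/7 - 50) = √(-356/7) = 2*I*√623/7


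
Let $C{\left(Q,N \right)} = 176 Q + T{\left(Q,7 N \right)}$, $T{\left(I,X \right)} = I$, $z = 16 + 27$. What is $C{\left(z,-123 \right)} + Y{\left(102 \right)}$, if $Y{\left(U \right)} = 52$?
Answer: $7663$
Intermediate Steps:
$z = 43$
$C{\left(Q,N \right)} = 177 Q$ ($C{\left(Q,N \right)} = 176 Q + Q = 177 Q$)
$C{\left(z,-123 \right)} + Y{\left(102 \right)} = 177 \cdot 43 + 52 = 7611 + 52 = 7663$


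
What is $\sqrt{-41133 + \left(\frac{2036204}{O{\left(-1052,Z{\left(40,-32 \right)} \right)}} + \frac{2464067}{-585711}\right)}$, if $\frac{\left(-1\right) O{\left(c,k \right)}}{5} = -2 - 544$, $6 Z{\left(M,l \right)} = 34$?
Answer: $\frac{2 i \sqrt{180691105801370255}}{4230135} \approx 200.98 i$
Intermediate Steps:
$Z{\left(M,l \right)} = \frac{17}{3}$ ($Z{\left(M,l \right)} = \frac{1}{6} \cdot 34 = \frac{17}{3}$)
$O{\left(c,k \right)} = 2730$ ($O{\left(c,k \right)} = - 5 \left(-2 - 544\right) = \left(-5\right) \left(-546\right) = 2730$)
$\sqrt{-41133 + \left(\frac{2036204}{O{\left(-1052,Z{\left(40,-32 \right)} \right)}} + \frac{2464067}{-585711}\right)} = \sqrt{-41133 + \left(\frac{2036204}{2730} + \frac{2464067}{-585711}\right)} = \sqrt{-41133 + \left(2036204 \cdot \frac{1}{2730} + 2464067 \left(- \frac{1}{585711}\right)\right)} = \sqrt{-41133 + \left(\frac{1018102}{1365} - \frac{2464067}{585711}\right)} = \sqrt{-41133 + \frac{28235718527}{38071215}} = \sqrt{- \frac{1537747568068}{38071215}} = \frac{2 i \sqrt{180691105801370255}}{4230135}$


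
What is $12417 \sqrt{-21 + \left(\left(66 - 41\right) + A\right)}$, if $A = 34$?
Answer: $12417 \sqrt{38} \approx 76544.0$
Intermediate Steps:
$12417 \sqrt{-21 + \left(\left(66 - 41\right) + A\right)} = 12417 \sqrt{-21 + \left(\left(66 - 41\right) + 34\right)} = 12417 \sqrt{-21 + \left(25 + 34\right)} = 12417 \sqrt{-21 + 59} = 12417 \sqrt{38}$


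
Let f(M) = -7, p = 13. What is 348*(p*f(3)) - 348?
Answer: -32016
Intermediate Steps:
348*(p*f(3)) - 348 = 348*(13*(-7)) - 348 = 348*(-91) - 348 = -31668 - 348 = -32016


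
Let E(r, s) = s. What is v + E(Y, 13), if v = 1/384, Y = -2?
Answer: 4993/384 ≈ 13.003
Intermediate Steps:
v = 1/384 ≈ 0.0026042
v + E(Y, 13) = 1/384 + 13 = 4993/384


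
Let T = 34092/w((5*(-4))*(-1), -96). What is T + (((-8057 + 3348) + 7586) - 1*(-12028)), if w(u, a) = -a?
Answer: 122081/8 ≈ 15260.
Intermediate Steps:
T = 2841/8 (T = 34092/((-1*(-96))) = 34092/96 = 34092*(1/96) = 2841/8 ≈ 355.13)
T + (((-8057 + 3348) + 7586) - 1*(-12028)) = 2841/8 + (((-8057 + 3348) + 7586) - 1*(-12028)) = 2841/8 + ((-4709 + 7586) + 12028) = 2841/8 + (2877 + 12028) = 2841/8 + 14905 = 122081/8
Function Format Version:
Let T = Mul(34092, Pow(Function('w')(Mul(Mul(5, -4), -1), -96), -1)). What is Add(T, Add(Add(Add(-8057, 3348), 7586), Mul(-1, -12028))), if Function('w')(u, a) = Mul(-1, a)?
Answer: Rational(122081, 8) ≈ 15260.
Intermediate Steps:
T = Rational(2841, 8) (T = Mul(34092, Pow(Mul(-1, -96), -1)) = Mul(34092, Pow(96, -1)) = Mul(34092, Rational(1, 96)) = Rational(2841, 8) ≈ 355.13)
Add(T, Add(Add(Add(-8057, 3348), 7586), Mul(-1, -12028))) = Add(Rational(2841, 8), Add(Add(Add(-8057, 3348), 7586), Mul(-1, -12028))) = Add(Rational(2841, 8), Add(Add(-4709, 7586), 12028)) = Add(Rational(2841, 8), Add(2877, 12028)) = Add(Rational(2841, 8), 14905) = Rational(122081, 8)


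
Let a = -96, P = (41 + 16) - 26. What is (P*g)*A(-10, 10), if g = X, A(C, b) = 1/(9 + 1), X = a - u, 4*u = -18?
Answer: -5673/20 ≈ -283.65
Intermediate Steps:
u = -9/2 (u = (1/4)*(-18) = -9/2 ≈ -4.5000)
P = 31 (P = 57 - 26 = 31)
X = -183/2 (X = -96 - 1*(-9/2) = -96 + 9/2 = -183/2 ≈ -91.500)
A(C, b) = 1/10
g = -183/2 ≈ -91.500
(P*g)*A(-10, 10) = (31*(-183/2))*(1/10) = -5673/2*1/10 = -5673/20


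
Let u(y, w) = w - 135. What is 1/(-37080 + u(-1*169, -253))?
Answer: -1/37468 ≈ -2.6689e-5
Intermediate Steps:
u(y, w) = -135 + w
1/(-37080 + u(-1*169, -253)) = 1/(-37080 + (-135 - 253)) = 1/(-37080 - 388) = 1/(-37468) = -1/37468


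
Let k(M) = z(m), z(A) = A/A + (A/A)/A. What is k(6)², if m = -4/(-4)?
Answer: 4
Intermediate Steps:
m = 1 (m = -4*(-¼) = 1)
z(A) = 1 + 1/A
k(M) = 2 (k(M) = (1 + 1)/1 = 1*2 = 2)
k(6)² = 2² = 4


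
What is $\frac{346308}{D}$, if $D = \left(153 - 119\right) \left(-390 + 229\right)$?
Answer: $- \frac{173154}{2737} \approx -63.264$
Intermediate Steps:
$D = -5474$ ($D = 34 \left(-161\right) = -5474$)
$\frac{346308}{D} = \frac{346308}{-5474} = 346308 \left(- \frac{1}{5474}\right) = - \frac{173154}{2737}$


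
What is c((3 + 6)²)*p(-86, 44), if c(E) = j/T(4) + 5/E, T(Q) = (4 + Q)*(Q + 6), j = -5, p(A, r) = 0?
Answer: 0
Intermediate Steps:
T(Q) = (4 + Q)*(6 + Q)
c(E) = -1/16 + 5/E (c(E) = -5/(24 + 4² + 10*4) + 5/E = -5/(24 + 16 + 40) + 5/E = -5/80 + 5/E = -5*1/80 + 5/E = -1/16 + 5/E)
c((3 + 6)²)*p(-86, 44) = ((80 - (3 + 6)²)/(16*((3 + 6)²)))*0 = ((80 - 1*9²)/(16*(9²)))*0 = ((1/16)*(80 - 1*81)/81)*0 = ((1/16)*(1/81)*(80 - 81))*0 = ((1/16)*(1/81)*(-1))*0 = -1/1296*0 = 0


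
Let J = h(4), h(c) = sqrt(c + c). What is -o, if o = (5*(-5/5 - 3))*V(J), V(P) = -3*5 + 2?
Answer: -260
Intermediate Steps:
h(c) = sqrt(2)*sqrt(c) (h(c) = sqrt(2*c) = sqrt(2)*sqrt(c))
J = 2*sqrt(2) (J = sqrt(2)*sqrt(4) = sqrt(2)*2 = 2*sqrt(2) ≈ 2.8284)
V(P) = -13 (V(P) = -15 + 2 = -13)
o = 260 (o = (5*(-5/5 - 3))*(-13) = (5*(-5*1/5 - 3))*(-13) = (5*(-1 - 3))*(-13) = (5*(-4))*(-13) = -20*(-13) = 260)
-o = -1*260 = -260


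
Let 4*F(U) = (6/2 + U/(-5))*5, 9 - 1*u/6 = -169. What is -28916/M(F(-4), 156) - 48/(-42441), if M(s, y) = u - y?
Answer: -102265015/3225516 ≈ -31.705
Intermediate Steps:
u = 1068 (u = 54 - 6*(-169) = 54 + 1014 = 1068)
F(U) = 15/4 - U/4 (F(U) = ((6/2 + U/(-5))*5)/4 = ((6*(½) + U*(-⅕))*5)/4 = ((3 - U/5)*5)/4 = (15 - U)/4 = 15/4 - U/4)
M(s, y) = 1068 - y
-28916/M(F(-4), 156) - 48/(-42441) = -28916/(1068 - 1*156) - 48/(-42441) = -28916/(1068 - 156) - 48*(-1/42441) = -28916/912 + 16/14147 = -28916*1/912 + 16/14147 = -7229/228 + 16/14147 = -102265015/3225516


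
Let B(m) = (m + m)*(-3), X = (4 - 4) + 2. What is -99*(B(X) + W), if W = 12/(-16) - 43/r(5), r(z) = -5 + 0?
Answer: 8217/20 ≈ 410.85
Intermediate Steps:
r(z) = -5
X = 2 (X = 0 + 2 = 2)
W = 157/20 (W = 12/(-16) - 43/(-5) = 12*(-1/16) - 43*(-⅕) = -¾ + 43/5 = 157/20 ≈ 7.8500)
B(m) = -6*m (B(m) = (2*m)*(-3) = -6*m)
-99*(B(X) + W) = -99*(-6*2 + 157/20) = -99*(-12 + 157/20) = -99*(-83/20) = 8217/20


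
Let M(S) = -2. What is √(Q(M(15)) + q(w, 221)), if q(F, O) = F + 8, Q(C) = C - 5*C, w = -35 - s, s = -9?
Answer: I*√10 ≈ 3.1623*I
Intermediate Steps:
w = -26 (w = -35 - 1*(-9) = -35 + 9 = -26)
Q(C) = -4*C
q(F, O) = 8 + F
√(Q(M(15)) + q(w, 221)) = √(-4*(-2) + (8 - 26)) = √(8 - 18) = √(-10) = I*√10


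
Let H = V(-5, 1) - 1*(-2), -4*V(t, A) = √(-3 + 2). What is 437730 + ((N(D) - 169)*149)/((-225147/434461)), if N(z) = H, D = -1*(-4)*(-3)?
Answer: 109364289373/225147 + 64734689*I/900588 ≈ 4.8575e+5 + 71.88*I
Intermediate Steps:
D = -12 (D = 4*(-3) = -12)
V(t, A) = -I/4 (V(t, A) = -√(-3 + 2)/4 = -I/4)
H = 2 - I/4 (H = -I/4 - 1*(-2) = -I/4 + 2 = 2 - I/4 ≈ 2.0 - 0.25*I)
N(z) = 2 - I/4
437730 + ((N(D) - 169)*149)/((-225147/434461)) = 437730 + (((2 - I/4) - 169)*149)/((-225147/434461)) = 437730 + ((-167 - I/4)*149)/((-225147*1/434461)) = 437730 + (-24883 - 149*I/4)/(-225147/434461) = 437730 + (-24883 - 149*I/4)*(-434461/225147) = 437730 + (10810693063/225147 + 64734689*I/900588) = 109364289373/225147 + 64734689*I/900588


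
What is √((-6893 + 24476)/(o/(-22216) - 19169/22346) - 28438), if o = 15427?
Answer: I*√5903285300713332526414/385295123 ≈ 199.41*I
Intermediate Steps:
√((-6893 + 24476)/(o/(-22216) - 19169/22346) - 28438) = √((-6893 + 24476)/(15427/(-22216) - 19169/22346) - 28438) = √(17583/(15427*(-1/22216) - 19169*1/22346) - 28438) = √(17583/(-15427/22216 - 19169/22346) - 28438) = √(17583/(-385295123/248219368) - 28438) = √(17583*(-248219368/385295123) - 28438) = √(-4364441147544/385295123 - 28438) = √(-15321463855418/385295123) = I*√5903285300713332526414/385295123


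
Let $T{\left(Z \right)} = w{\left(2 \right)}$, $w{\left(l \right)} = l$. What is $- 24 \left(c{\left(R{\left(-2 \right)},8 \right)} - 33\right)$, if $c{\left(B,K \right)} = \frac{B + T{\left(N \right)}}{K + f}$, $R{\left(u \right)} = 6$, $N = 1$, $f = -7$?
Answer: $600$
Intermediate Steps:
$T{\left(Z \right)} = 2$
$c{\left(B,K \right)} = \frac{2 + B}{-7 + K}$ ($c{\left(B,K \right)} = \frac{B + 2}{K - 7} = \frac{2 + B}{-7 + K}$)
$- 24 \left(c{\left(R{\left(-2 \right)},8 \right)} - 33\right) = - 24 \left(\frac{2 + 6}{-7 + 8} - 33\right) = - 24 \left(1^{-1} \cdot 8 - 33\right) = - 24 \left(1 \cdot 8 - 33\right) = - 24 \left(8 - 33\right) = \left(-24\right) \left(-25\right) = 600$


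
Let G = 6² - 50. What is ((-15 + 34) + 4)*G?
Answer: -322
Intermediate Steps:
G = -14 (G = 36 - 50 = -14)
((-15 + 34) + 4)*G = ((-15 + 34) + 4)*(-14) = (19 + 4)*(-14) = 23*(-14) = -322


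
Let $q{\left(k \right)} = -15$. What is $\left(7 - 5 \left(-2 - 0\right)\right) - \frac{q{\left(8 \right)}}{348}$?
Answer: $\frac{1977}{116} \approx 17.043$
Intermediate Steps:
$\left(7 - 5 \left(-2 - 0\right)\right) - \frac{q{\left(8 \right)}}{348} = \left(7 - 5 \left(-2 - 0\right)\right) - - \frac{15}{348} = \left(7 - 5 \left(-2 + 0\right)\right) - \left(-15\right) \frac{1}{348} = \left(7 - -10\right) - - \frac{5}{116} = \left(7 + 10\right) + \frac{5}{116} = 17 + \frac{5}{116} = \frac{1977}{116}$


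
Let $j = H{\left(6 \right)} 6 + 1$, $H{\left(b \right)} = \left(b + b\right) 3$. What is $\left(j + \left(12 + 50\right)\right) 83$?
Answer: $23157$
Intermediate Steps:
$H{\left(b \right)} = 6 b$ ($H{\left(b \right)} = 2 b 3 = 6 b$)
$j = 217$ ($j = 6 \cdot 6 \cdot 6 + 1 = 36 \cdot 6 + 1 = 216 + 1 = 217$)
$\left(j + \left(12 + 50\right)\right) 83 = \left(217 + \left(12 + 50\right)\right) 83 = \left(217 + 62\right) 83 = 279 \cdot 83 = 23157$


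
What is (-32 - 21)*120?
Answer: -6360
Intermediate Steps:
(-32 - 21)*120 = -53*120 = -6360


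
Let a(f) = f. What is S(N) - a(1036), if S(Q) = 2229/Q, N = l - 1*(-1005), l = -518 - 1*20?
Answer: -481583/467 ≈ -1031.2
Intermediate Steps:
l = -538 (l = -518 - 20 = -538)
N = 467 (N = -538 - 1*(-1005) = -538 + 1005 = 467)
S(N) - a(1036) = 2229/467 - 1*1036 = 2229*(1/467) - 1036 = 2229/467 - 1036 = -481583/467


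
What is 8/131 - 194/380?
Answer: -11187/24890 ≈ -0.44946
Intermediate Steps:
8/131 - 194/380 = 8*(1/131) - 194*1/380 = 8/131 - 97/190 = -11187/24890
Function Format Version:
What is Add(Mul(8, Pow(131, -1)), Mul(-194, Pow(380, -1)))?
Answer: Rational(-11187, 24890) ≈ -0.44946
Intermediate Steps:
Add(Mul(8, Pow(131, -1)), Mul(-194, Pow(380, -1))) = Add(Mul(8, Rational(1, 131)), Mul(-194, Rational(1, 380))) = Add(Rational(8, 131), Rational(-97, 190)) = Rational(-11187, 24890)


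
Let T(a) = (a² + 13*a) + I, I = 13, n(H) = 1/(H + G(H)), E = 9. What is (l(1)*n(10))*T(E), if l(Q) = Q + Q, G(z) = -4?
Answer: 211/3 ≈ 70.333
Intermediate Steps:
n(H) = 1/(-4 + H) (n(H) = 1/(H - 4) = 1/(-4 + H))
l(Q) = 2*Q
T(a) = 13 + a² + 13*a (T(a) = (a² + 13*a) + 13 = 13 + a² + 13*a)
(l(1)*n(10))*T(E) = ((2*1)/(-4 + 10))*(13 + 9² + 13*9) = (2/6)*(13 + 81 + 117) = (2*(⅙))*211 = (⅓)*211 = 211/3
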